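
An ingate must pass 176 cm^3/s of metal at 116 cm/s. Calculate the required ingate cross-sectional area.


Formula: A_ingate = Q / v  (continuity equation)
A = 176 cm^3/s / 116 cm/s = 1.5172 cm^2

Final answer: 1.5172 cm^2


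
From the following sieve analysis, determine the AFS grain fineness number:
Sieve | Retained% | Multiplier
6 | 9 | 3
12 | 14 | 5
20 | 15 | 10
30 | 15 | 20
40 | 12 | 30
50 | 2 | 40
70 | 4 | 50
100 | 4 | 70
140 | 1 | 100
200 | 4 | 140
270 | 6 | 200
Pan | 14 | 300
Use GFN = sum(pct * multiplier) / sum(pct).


Formula: GFN = sum(pct * multiplier) / sum(pct)
sum(pct * multiplier) = 7527
sum(pct) = 100
GFN = 7527 / 100 = 75.27


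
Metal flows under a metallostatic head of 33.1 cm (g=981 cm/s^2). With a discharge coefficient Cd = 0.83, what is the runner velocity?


Formula: v = Cd * sqrt(2 * g * h)  (Torricelli with discharge coefficient)
2*g*h = 2 * 981 * 33.1 = 64942.2 cm^2/s^2
sqrt(64942.2) = 254.83760 cm/s
v = 0.83 * 254.83760 = 211.5152 cm/s


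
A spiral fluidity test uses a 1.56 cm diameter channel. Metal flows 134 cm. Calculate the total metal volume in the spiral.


Formula: V = pi * (d/2)^2 * L  (cylinder volume)
Radius = 1.56/2 = 0.78 cm
V = pi * 0.78^2 * 134 = 256.1202 cm^3


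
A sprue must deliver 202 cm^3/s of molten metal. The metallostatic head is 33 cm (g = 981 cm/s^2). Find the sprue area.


Formula: v = sqrt(2*g*h), A = Q/v
Velocity: v = sqrt(2 * 981 * 33) = sqrt(64746) = 254.4524 cm/s
Sprue area: A = Q / v = 202 / 254.4524 = 0.7939 cm^2

0.7939 cm^2


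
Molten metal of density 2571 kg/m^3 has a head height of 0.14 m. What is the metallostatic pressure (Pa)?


Formula: P = rho * g * h
rho * g = 2571 * 9.81 = 25221.51 N/m^3
P = 25221.51 * 0.14 = 3531.0114 Pa


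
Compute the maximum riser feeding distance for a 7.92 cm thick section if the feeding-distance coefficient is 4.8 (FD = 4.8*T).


Formula: FD = 4.8 * T  (riser feeding-distance rule)
FD = 4.8 * 7.92 cm = 38.0160 cm

38.0160 cm


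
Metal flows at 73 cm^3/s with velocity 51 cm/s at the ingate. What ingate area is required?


Formula: A_ingate = Q / v  (continuity equation)
A = 73 cm^3/s / 51 cm/s = 1.4314 cm^2


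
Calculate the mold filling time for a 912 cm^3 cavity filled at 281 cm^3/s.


Formula: t_fill = V_mold / Q_flow
t = 912 cm^3 / 281 cm^3/s = 3.2456 s

Final answer: 3.2456 s


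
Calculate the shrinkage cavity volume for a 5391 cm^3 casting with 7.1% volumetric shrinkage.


Formula: V_shrink = V_casting * shrinkage_pct / 100
V_shrink = 5391 cm^3 * 7.1 / 100 = 382.7610 cm^3


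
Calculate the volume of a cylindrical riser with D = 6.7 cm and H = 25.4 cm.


Formula: V = pi * (D/2)^2 * H  (cylinder volume)
Radius = D/2 = 6.7/2 = 3.35 cm
V = pi * 3.35^2 * 25.4 = 895.5157 cm^3

Answer: 895.5157 cm^3


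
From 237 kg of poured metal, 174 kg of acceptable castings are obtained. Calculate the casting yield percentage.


Formula: Casting Yield = (W_good / W_total) * 100
Yield = (174 kg / 237 kg) * 100 = 73.4177%

73.4177%


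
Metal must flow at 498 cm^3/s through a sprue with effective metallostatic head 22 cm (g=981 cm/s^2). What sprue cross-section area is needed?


Formula: v = sqrt(2*g*h), A = Q/v
Velocity: v = sqrt(2 * 981 * 22) = sqrt(43164) = 207.7595 cm/s
Sprue area: A = Q / v = 498 / 207.7595 = 2.3970 cm^2


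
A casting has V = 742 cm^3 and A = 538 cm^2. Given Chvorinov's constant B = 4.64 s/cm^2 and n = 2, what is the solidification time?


Formula: t_s = B * (V/A)^n  (Chvorinov's rule, n=2)
Modulus M = V/A = 742/538 = 1.379182 cm
M^2 = 1.379182^2 = 1.902143 cm^2
t_s = 4.64 * 1.902143 = 8.8259 s

8.8259 s


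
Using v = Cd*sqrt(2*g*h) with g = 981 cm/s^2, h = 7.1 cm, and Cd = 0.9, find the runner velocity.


Formula: v = Cd * sqrt(2 * g * h)  (Torricelli with discharge coefficient)
2*g*h = 2 * 981 * 7.1 = 13930.2 cm^2/s^2
sqrt(13930.2) = 118.02627 cm/s
v = 0.9 * 118.02627 = 106.2236 cm/s

Answer: 106.2236 cm/s


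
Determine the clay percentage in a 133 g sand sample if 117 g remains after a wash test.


Formula: Clay% = (W_total - W_washed) / W_total * 100
Clay mass = 133 - 117 = 16 g
Clay% = 16 / 133 * 100 = 12.0301%

Final answer: 12.0301%


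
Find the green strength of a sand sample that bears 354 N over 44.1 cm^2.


Formula: Compressive Strength = Force / Area
Strength = 354 N / 44.1 cm^2 = 8.0272 N/cm^2

8.0272 N/cm^2


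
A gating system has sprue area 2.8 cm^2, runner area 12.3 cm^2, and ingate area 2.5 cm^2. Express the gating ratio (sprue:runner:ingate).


Sprue:Runner:Ingate = 1 : 12.3/2.8 : 2.5/2.8 = 1:4.39:0.89

1:4.39:0.89


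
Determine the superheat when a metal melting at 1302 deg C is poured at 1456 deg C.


Formula: Superheat = T_pour - T_melt
Superheat = 1456 - 1302 = 154 deg C

154 deg C


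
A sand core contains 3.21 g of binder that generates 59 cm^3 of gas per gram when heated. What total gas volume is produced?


Formula: V_gas = W_binder * gas_evolution_rate
V = 3.21 g * 59 cm^3/g = 189.3900 cm^3


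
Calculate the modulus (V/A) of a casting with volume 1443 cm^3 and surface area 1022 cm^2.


Formula: Casting Modulus M = V / A
M = 1443 cm^3 / 1022 cm^2 = 1.4119 cm

1.4119 cm


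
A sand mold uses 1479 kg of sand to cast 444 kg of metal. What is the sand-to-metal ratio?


Formula: Sand-to-Metal Ratio = W_sand / W_metal
Ratio = 1479 kg / 444 kg = 3.3311

Answer: 3.3311


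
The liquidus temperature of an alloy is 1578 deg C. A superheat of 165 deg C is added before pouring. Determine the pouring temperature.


Formula: T_pour = T_melt + Superheat
T_pour = 1578 + 165 = 1743 deg C


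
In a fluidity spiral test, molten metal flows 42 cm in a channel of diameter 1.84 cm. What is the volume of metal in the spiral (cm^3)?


Formula: V = pi * (d/2)^2 * L  (cylinder volume)
Radius = 1.84/2 = 0.92 cm
V = pi * 0.92^2 * 42 = 111.6798 cm^3


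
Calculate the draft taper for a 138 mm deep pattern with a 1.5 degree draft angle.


Formula: taper = depth * tan(draft_angle)
tan(1.5 deg) = 0.0261859
taper = 138 mm * 0.0261859 = 3.6137 mm

3.6137 mm


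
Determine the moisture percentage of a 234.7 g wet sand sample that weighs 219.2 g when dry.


Formula: MC = (W_wet - W_dry) / W_wet * 100
Water mass = 234.7 - 219.2 = 15.5 g
MC = 15.5 / 234.7 * 100 = 6.6042%


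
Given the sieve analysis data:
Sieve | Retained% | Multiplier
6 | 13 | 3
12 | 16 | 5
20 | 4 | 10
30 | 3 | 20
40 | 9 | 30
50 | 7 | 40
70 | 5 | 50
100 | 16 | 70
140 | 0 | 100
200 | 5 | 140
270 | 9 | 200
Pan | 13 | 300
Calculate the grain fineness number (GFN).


Formula: GFN = sum(pct * multiplier) / sum(pct)
sum(pct * multiplier) = 8539
sum(pct) = 100
GFN = 8539 / 100 = 85.39

Answer: 85.39


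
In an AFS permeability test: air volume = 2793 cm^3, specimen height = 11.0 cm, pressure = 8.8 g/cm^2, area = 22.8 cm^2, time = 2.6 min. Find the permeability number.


Formula: Permeability Number P = (V * H) / (p * A * t)
Numerator: V * H = 2793 * 11.0 = 30723.0
Denominator: p * A * t = 8.8 * 22.8 * 2.6 = 521.664
P = 30723.0 / 521.664 = 58.8942

Final answer: 58.8942


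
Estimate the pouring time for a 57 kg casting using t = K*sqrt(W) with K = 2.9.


Formula: t = K * sqrt(W)
sqrt(W) = sqrt(57) = 7.54983
t = 2.9 * 7.54983 = 21.8945 s


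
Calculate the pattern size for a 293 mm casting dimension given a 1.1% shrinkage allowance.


Formula: L_pattern = L_casting * (1 + shrinkage_rate/100)
Shrinkage factor = 1 + 1.1/100 = 1.011
L_pattern = 293 mm * 1.011 = 296.2230 mm

Answer: 296.2230 mm


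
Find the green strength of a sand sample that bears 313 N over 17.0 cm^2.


Formula: Compressive Strength = Force / Area
Strength = 313 N / 17.0 cm^2 = 18.4118 N/cm^2

Answer: 18.4118 N/cm^2


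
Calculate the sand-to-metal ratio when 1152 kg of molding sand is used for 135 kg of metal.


Formula: Sand-to-Metal Ratio = W_sand / W_metal
Ratio = 1152 kg / 135 kg = 8.5333

Final answer: 8.5333


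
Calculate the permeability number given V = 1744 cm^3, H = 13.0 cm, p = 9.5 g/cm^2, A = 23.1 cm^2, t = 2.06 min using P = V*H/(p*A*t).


Formula: Permeability Number P = (V * H) / (p * A * t)
Numerator: V * H = 1744 * 13.0 = 22672.0
Denominator: p * A * t = 9.5 * 23.1 * 2.06 = 452.067
P = 22672.0 / 452.067 = 50.1519

Final answer: 50.1519


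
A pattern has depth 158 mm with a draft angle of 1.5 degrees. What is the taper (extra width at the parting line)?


Formula: taper = depth * tan(draft_angle)
tan(1.5 deg) = 0.0261859
taper = 158 mm * 0.0261859 = 4.1374 mm

Final answer: 4.1374 mm


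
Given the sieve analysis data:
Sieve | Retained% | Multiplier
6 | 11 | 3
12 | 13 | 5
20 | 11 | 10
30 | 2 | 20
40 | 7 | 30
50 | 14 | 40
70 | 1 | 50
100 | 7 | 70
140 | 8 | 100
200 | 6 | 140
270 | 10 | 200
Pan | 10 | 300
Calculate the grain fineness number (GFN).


Formula: GFN = sum(pct * multiplier) / sum(pct)
sum(pct * multiplier) = 8198
sum(pct) = 100
GFN = 8198 / 100 = 81.98


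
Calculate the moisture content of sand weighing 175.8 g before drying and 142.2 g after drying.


Formula: MC = (W_wet - W_dry) / W_wet * 100
Water mass = 175.8 - 142.2 = 33.6 g
MC = 33.6 / 175.8 * 100 = 19.1126%


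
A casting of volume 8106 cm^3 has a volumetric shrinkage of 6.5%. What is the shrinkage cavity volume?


Formula: V_shrink = V_casting * shrinkage_pct / 100
V_shrink = 8106 cm^3 * 6.5 / 100 = 526.8900 cm^3

Answer: 526.8900 cm^3


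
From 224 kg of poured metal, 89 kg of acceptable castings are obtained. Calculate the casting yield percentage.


Formula: Casting Yield = (W_good / W_total) * 100
Yield = (89 kg / 224 kg) * 100 = 39.7321%

39.7321%


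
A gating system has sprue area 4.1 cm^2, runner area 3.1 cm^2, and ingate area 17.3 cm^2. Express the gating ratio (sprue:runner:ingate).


Sprue:Runner:Ingate = 1 : 3.1/4.1 : 17.3/4.1 = 1:0.76:4.22


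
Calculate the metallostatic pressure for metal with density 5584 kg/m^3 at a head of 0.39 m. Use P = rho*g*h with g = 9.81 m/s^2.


Formula: P = rho * g * h
rho * g = 5584 * 9.81 = 54779.04 N/m^3
P = 54779.04 * 0.39 = 21363.8256 Pa

21363.8256 Pa


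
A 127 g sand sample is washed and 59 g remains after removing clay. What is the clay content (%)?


Formula: Clay% = (W_total - W_washed) / W_total * 100
Clay mass = 127 - 59 = 68 g
Clay% = 68 / 127 * 100 = 53.5433%

Answer: 53.5433%


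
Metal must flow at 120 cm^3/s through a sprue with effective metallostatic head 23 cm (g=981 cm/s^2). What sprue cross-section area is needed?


Formula: v = sqrt(2*g*h), A = Q/v
Velocity: v = sqrt(2 * 981 * 23) = sqrt(45126) = 212.4288 cm/s
Sprue area: A = Q / v = 120 / 212.4288 = 0.5649 cm^2

Answer: 0.5649 cm^2


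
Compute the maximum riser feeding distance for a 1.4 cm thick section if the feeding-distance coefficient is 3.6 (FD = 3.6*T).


Formula: FD = 3.6 * T  (riser feeding-distance rule)
FD = 3.6 * 1.4 cm = 5.0400 cm


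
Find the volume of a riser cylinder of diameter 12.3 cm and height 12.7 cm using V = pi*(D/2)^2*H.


Formula: V = pi * (D/2)^2 * H  (cylinder volume)
Radius = D/2 = 12.3/2 = 6.15 cm
V = pi * 6.15^2 * 12.7 = 1509.0507 cm^3


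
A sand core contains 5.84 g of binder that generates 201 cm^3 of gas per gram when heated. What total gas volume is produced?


Formula: V_gas = W_binder * gas_evolution_rate
V = 5.84 g * 201 cm^3/g = 1173.8400 cm^3

Final answer: 1173.8400 cm^3


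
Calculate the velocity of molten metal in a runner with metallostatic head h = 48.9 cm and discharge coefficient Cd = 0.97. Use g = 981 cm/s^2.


Formula: v = Cd * sqrt(2 * g * h)  (Torricelli with discharge coefficient)
2*g*h = 2 * 981 * 48.9 = 95941.8 cm^2/s^2
sqrt(95941.8) = 309.74473 cm/s
v = 0.97 * 309.74473 = 300.4524 cm/s

Final answer: 300.4524 cm/s


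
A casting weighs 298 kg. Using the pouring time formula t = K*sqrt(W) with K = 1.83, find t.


Formula: t = K * sqrt(W)
sqrt(W) = sqrt(298) = 17.26268
t = 1.83 * 17.26268 = 31.5907 s


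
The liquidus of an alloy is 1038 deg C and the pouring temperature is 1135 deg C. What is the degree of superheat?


Formula: Superheat = T_pour - T_melt
Superheat = 1135 - 1038 = 97 deg C


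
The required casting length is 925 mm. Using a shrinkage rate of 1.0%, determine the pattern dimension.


Formula: L_pattern = L_casting * (1 + shrinkage_rate/100)
Shrinkage factor = 1 + 1.0/100 = 1.01
L_pattern = 925 mm * 1.01 = 934.2500 mm


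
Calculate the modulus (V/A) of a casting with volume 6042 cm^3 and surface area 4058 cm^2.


Formula: Casting Modulus M = V / A
M = 6042 cm^3 / 4058 cm^2 = 1.4889 cm

Answer: 1.4889 cm


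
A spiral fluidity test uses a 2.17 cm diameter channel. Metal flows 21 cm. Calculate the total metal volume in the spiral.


Formula: V = pi * (d/2)^2 * L  (cylinder volume)
Radius = 2.17/2 = 1.085 cm
V = pi * 1.085^2 * 21 = 77.6656 cm^3

Answer: 77.6656 cm^3


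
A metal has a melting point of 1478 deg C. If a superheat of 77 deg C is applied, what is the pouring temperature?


Formula: T_pour = T_melt + Superheat
T_pour = 1478 + 77 = 1555 deg C

Final answer: 1555 deg C


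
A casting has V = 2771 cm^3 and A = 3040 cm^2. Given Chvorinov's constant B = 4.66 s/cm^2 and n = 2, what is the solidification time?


Formula: t_s = B * (V/A)^n  (Chvorinov's rule, n=2)
Modulus M = V/A = 2771/3040 = 0.911513 cm
M^2 = 0.911513^2 = 0.830856 cm^2
t_s = 4.66 * 0.830856 = 3.8718 s

3.8718 s


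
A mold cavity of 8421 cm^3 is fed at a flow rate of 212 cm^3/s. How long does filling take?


Formula: t_fill = V_mold / Q_flow
t = 8421 cm^3 / 212 cm^3/s = 39.7217 s

Final answer: 39.7217 s


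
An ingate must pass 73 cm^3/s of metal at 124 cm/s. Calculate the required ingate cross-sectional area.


Formula: A_ingate = Q / v  (continuity equation)
A = 73 cm^3/s / 124 cm/s = 0.5887 cm^2

Answer: 0.5887 cm^2


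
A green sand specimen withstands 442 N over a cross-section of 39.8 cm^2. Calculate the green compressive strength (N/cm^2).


Formula: Compressive Strength = Force / Area
Strength = 442 N / 39.8 cm^2 = 11.1055 N/cm^2

Answer: 11.1055 N/cm^2


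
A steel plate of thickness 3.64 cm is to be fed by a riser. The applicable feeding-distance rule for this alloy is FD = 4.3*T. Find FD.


Formula: FD = 4.3 * T  (riser feeding-distance rule)
FD = 4.3 * 3.64 cm = 15.6520 cm

Final answer: 15.6520 cm


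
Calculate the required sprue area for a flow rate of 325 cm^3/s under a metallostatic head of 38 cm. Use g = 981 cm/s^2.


Formula: v = sqrt(2*g*h), A = Q/v
Velocity: v = sqrt(2 * 981 * 38) = sqrt(74556) = 273.0494 cm/s
Sprue area: A = Q / v = 325 / 273.0494 = 1.1903 cm^2


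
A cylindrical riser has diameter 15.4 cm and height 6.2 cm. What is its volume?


Formula: V = pi * (D/2)^2 * H  (cylinder volume)
Radius = D/2 = 15.4/2 = 7.7 cm
V = pi * 7.7^2 * 6.2 = 1154.8432 cm^3

Final answer: 1154.8432 cm^3


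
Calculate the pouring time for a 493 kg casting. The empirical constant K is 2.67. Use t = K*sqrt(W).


Formula: t = K * sqrt(W)
sqrt(W) = sqrt(493) = 22.20360
t = 2.67 * 22.20360 = 59.2836 s

59.2836 s


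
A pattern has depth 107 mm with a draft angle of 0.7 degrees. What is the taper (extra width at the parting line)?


Formula: taper = depth * tan(draft_angle)
tan(0.7 deg) = 0.0122179
taper = 107 mm * 0.0122179 = 1.3073 mm

1.3073 mm


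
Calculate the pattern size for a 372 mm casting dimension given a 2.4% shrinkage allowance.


Formula: L_pattern = L_casting * (1 + shrinkage_rate/100)
Shrinkage factor = 1 + 2.4/100 = 1.024
L_pattern = 372 mm * 1.024 = 380.9280 mm


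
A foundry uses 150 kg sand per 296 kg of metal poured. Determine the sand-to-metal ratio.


Formula: Sand-to-Metal Ratio = W_sand / W_metal
Ratio = 150 kg / 296 kg = 0.5068

Final answer: 0.5068


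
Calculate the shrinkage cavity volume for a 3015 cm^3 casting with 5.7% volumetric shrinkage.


Formula: V_shrink = V_casting * shrinkage_pct / 100
V_shrink = 3015 cm^3 * 5.7 / 100 = 171.8550 cm^3

Answer: 171.8550 cm^3


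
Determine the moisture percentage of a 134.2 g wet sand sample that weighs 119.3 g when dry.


Formula: MC = (W_wet - W_dry) / W_wet * 100
Water mass = 134.2 - 119.3 = 14.9 g
MC = 14.9 / 134.2 * 100 = 11.1028%

Final answer: 11.1028%


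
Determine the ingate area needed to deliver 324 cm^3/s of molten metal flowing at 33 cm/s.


Formula: A_ingate = Q / v  (continuity equation)
A = 324 cm^3/s / 33 cm/s = 9.8182 cm^2

9.8182 cm^2


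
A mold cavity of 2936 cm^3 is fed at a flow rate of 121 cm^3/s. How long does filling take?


Formula: t_fill = V_mold / Q_flow
t = 2936 cm^3 / 121 cm^3/s = 24.2645 s


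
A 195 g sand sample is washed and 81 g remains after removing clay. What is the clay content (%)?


Formula: Clay% = (W_total - W_washed) / W_total * 100
Clay mass = 195 - 81 = 114 g
Clay% = 114 / 195 * 100 = 58.4615%

Answer: 58.4615%


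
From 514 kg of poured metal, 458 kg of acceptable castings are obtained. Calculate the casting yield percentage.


Formula: Casting Yield = (W_good / W_total) * 100
Yield = (458 kg / 514 kg) * 100 = 89.1051%


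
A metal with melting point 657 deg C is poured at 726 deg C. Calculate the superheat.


Formula: Superheat = T_pour - T_melt
Superheat = 726 - 657 = 69 deg C

Answer: 69 deg C


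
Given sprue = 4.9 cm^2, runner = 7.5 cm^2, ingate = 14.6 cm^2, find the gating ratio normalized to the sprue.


Sprue:Runner:Ingate = 1 : 7.5/4.9 : 14.6/4.9 = 1:1.53:2.98


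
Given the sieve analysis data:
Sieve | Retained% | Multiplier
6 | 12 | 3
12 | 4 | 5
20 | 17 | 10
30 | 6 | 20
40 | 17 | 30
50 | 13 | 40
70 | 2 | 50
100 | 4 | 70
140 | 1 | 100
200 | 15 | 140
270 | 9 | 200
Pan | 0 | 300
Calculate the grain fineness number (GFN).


Formula: GFN = sum(pct * multiplier) / sum(pct)
sum(pct * multiplier) = 5756
sum(pct) = 100
GFN = 5756 / 100 = 57.56

57.56


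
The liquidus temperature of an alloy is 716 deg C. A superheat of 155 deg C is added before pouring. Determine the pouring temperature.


Formula: T_pour = T_melt + Superheat
T_pour = 716 + 155 = 871 deg C

Answer: 871 deg C


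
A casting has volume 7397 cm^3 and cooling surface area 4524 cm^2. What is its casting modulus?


Formula: Casting Modulus M = V / A
M = 7397 cm^3 / 4524 cm^2 = 1.6351 cm

1.6351 cm


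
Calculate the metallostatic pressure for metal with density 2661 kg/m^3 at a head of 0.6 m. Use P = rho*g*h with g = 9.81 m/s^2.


Formula: P = rho * g * h
rho * g = 2661 * 9.81 = 26104.41 N/m^3
P = 26104.41 * 0.6 = 15662.6460 Pa

Final answer: 15662.6460 Pa


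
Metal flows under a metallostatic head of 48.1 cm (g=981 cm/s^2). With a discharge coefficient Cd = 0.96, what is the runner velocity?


Formula: v = Cd * sqrt(2 * g * h)  (Torricelli with discharge coefficient)
2*g*h = 2 * 981 * 48.1 = 94372.2 cm^2/s^2
sqrt(94372.2) = 307.20059 cm/s
v = 0.96 * 307.20059 = 294.9126 cm/s

294.9126 cm/s


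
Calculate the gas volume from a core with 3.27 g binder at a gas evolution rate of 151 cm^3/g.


Formula: V_gas = W_binder * gas_evolution_rate
V = 3.27 g * 151 cm^3/g = 493.7700 cm^3

493.7700 cm^3


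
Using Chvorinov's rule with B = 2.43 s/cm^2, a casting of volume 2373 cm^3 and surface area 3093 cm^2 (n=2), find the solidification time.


Formula: t_s = B * (V/A)^n  (Chvorinov's rule, n=2)
Modulus M = V/A = 2373/3093 = 0.767216 cm
M^2 = 0.767216^2 = 0.588620 cm^2
t_s = 2.43 * 0.588620 = 1.4303 s

1.4303 s


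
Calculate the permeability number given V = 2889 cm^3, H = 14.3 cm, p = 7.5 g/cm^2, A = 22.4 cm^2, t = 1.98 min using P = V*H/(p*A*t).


Formula: Permeability Number P = (V * H) / (p * A * t)
Numerator: V * H = 2889 * 14.3 = 41312.7
Denominator: p * A * t = 7.5 * 22.4 * 1.98 = 332.64
P = 41312.7 / 332.64 = 124.1964

Final answer: 124.1964


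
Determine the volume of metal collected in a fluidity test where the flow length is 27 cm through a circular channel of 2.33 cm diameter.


Formula: V = pi * (d/2)^2 * L  (cylinder volume)
Radius = 2.33/2 = 1.165 cm
V = pi * 1.165^2 * 27 = 115.1239 cm^3


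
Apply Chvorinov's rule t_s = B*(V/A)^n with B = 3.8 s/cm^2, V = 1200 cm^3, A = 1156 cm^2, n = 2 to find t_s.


Formula: t_s = B * (V/A)^n  (Chvorinov's rule, n=2)
Modulus M = V/A = 1200/1156 = 1.038062 cm
M^2 = 1.038062^2 = 1.077573 cm^2
t_s = 3.8 * 1.077573 = 4.0948 s

Final answer: 4.0948 s


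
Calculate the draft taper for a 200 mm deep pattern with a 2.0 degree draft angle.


Formula: taper = depth * tan(draft_angle)
tan(2.0 deg) = 0.0349208
taper = 200 mm * 0.0349208 = 6.9842 mm


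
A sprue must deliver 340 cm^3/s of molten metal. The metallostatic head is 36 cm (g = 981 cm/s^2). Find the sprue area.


Formula: v = sqrt(2*g*h), A = Q/v
Velocity: v = sqrt(2 * 981 * 36) = sqrt(70632) = 265.7668 cm/s
Sprue area: A = Q / v = 340 / 265.7668 = 1.2793 cm^2


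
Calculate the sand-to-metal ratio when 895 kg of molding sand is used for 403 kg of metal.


Formula: Sand-to-Metal Ratio = W_sand / W_metal
Ratio = 895 kg / 403 kg = 2.2208

2.2208


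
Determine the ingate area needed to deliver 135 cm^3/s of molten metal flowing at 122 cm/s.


Formula: A_ingate = Q / v  (continuity equation)
A = 135 cm^3/s / 122 cm/s = 1.1066 cm^2

1.1066 cm^2


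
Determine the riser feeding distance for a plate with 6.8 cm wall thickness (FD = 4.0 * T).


Formula: FD = 4.0 * T  (riser feeding-distance rule)
FD = 4.0 * 6.8 cm = 27.2000 cm


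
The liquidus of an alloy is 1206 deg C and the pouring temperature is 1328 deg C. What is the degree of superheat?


Formula: Superheat = T_pour - T_melt
Superheat = 1328 - 1206 = 122 deg C


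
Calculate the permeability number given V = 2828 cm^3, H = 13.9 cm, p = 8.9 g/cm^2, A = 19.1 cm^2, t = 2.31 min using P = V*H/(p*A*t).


Formula: Permeability Number P = (V * H) / (p * A * t)
Numerator: V * H = 2828 * 13.9 = 39309.2
Denominator: p * A * t = 8.9 * 19.1 * 2.31 = 392.6769
P = 39309.2 / 392.6769 = 100.1057


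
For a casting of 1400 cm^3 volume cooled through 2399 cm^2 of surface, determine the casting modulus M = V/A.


Formula: Casting Modulus M = V / A
M = 1400 cm^3 / 2399 cm^2 = 0.5836 cm


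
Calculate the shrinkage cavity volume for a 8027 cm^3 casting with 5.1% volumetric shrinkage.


Formula: V_shrink = V_casting * shrinkage_pct / 100
V_shrink = 8027 cm^3 * 5.1 / 100 = 409.3770 cm^3

Final answer: 409.3770 cm^3


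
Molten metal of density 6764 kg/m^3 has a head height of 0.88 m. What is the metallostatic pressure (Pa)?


Formula: P = rho * g * h
rho * g = 6764 * 9.81 = 66354.84 N/m^3
P = 66354.84 * 0.88 = 58392.2592 Pa

Final answer: 58392.2592 Pa


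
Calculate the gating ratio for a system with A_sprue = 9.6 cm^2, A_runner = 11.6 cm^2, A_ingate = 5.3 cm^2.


Sprue:Runner:Ingate = 1 : 11.6/9.6 : 5.3/9.6 = 1:1.21:0.55

1:1.21:0.55


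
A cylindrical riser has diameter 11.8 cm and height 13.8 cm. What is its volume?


Formula: V = pi * (D/2)^2 * H  (cylinder volume)
Radius = D/2 = 11.8/2 = 5.9 cm
V = pi * 5.9^2 * 13.8 = 1509.1520 cm^3

1509.1520 cm^3


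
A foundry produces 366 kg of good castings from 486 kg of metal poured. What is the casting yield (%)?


Formula: Casting Yield = (W_good / W_total) * 100
Yield = (366 kg / 486 kg) * 100 = 75.3086%

Answer: 75.3086%


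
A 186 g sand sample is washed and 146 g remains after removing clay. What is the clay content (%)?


Formula: Clay% = (W_total - W_washed) / W_total * 100
Clay mass = 186 - 146 = 40 g
Clay% = 40 / 186 * 100 = 21.5054%

Answer: 21.5054%


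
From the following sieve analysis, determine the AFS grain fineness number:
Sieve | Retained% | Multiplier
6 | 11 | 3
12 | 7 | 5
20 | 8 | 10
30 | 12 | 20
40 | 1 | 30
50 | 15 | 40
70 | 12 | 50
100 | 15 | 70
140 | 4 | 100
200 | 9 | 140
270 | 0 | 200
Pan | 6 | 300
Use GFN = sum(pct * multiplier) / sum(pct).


Formula: GFN = sum(pct * multiplier) / sum(pct)
sum(pct * multiplier) = 6128
sum(pct) = 100
GFN = 6128 / 100 = 61.28

Final answer: 61.28


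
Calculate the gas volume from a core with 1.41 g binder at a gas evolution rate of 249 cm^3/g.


Formula: V_gas = W_binder * gas_evolution_rate
V = 1.41 g * 249 cm^3/g = 351.0900 cm^3

Answer: 351.0900 cm^3


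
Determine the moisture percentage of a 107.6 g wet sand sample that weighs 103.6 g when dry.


Formula: MC = (W_wet - W_dry) / W_wet * 100
Water mass = 107.6 - 103.6 = 4.0 g
MC = 4.0 / 107.6 * 100 = 3.7175%


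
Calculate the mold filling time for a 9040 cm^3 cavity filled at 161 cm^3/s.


Formula: t_fill = V_mold / Q_flow
t = 9040 cm^3 / 161 cm^3/s = 56.1491 s

Final answer: 56.1491 s


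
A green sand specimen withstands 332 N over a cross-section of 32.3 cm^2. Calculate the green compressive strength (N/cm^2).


Formula: Compressive Strength = Force / Area
Strength = 332 N / 32.3 cm^2 = 10.2786 N/cm^2

10.2786 N/cm^2


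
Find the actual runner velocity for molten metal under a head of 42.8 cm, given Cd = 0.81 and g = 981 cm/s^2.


Formula: v = Cd * sqrt(2 * g * h)  (Torricelli with discharge coefficient)
2*g*h = 2 * 981 * 42.8 = 83973.6 cm^2/s^2
sqrt(83973.6) = 289.78199 cm/s
v = 0.81 * 289.78199 = 234.7234 cm/s

Final answer: 234.7234 cm/s


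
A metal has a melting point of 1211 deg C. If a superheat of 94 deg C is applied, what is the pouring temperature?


Formula: T_pour = T_melt + Superheat
T_pour = 1211 + 94 = 1305 deg C


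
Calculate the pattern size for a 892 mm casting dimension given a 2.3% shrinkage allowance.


Formula: L_pattern = L_casting * (1 + shrinkage_rate/100)
Shrinkage factor = 1 + 2.3/100 = 1.023
L_pattern = 892 mm * 1.023 = 912.5160 mm

Final answer: 912.5160 mm


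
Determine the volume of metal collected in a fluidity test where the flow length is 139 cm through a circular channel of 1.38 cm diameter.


Formula: V = pi * (d/2)^2 * L  (cylinder volume)
Radius = 1.38/2 = 0.69 cm
V = pi * 0.69^2 * 139 = 207.9040 cm^3

Answer: 207.9040 cm^3


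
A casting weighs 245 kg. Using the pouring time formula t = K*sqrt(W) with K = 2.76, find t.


Formula: t = K * sqrt(W)
sqrt(W) = sqrt(245) = 15.65248
t = 2.76 * 15.65248 = 43.2008 s


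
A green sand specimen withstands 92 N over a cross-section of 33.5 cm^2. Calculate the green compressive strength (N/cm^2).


Formula: Compressive Strength = Force / Area
Strength = 92 N / 33.5 cm^2 = 2.7463 N/cm^2

Answer: 2.7463 N/cm^2


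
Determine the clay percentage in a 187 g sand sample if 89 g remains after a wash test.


Formula: Clay% = (W_total - W_washed) / W_total * 100
Clay mass = 187 - 89 = 98 g
Clay% = 98 / 187 * 100 = 52.4064%


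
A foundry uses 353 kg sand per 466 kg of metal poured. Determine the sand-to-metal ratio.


Formula: Sand-to-Metal Ratio = W_sand / W_metal
Ratio = 353 kg / 466 kg = 0.7575

Answer: 0.7575


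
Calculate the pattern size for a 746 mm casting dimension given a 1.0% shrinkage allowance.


Formula: L_pattern = L_casting * (1 + shrinkage_rate/100)
Shrinkage factor = 1 + 1.0/100 = 1.01
L_pattern = 746 mm * 1.01 = 753.4600 mm

753.4600 mm


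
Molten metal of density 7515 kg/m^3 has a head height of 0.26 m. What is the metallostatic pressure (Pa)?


Formula: P = rho * g * h
rho * g = 7515 * 9.81 = 73722.15 N/m^3
P = 73722.15 * 0.26 = 19167.7590 Pa

Final answer: 19167.7590 Pa


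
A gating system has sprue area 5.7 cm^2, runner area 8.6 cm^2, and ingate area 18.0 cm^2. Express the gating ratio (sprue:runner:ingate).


Sprue:Runner:Ingate = 1 : 8.6/5.7 : 18.0/5.7 = 1:1.51:3.16

Final answer: 1:1.51:3.16


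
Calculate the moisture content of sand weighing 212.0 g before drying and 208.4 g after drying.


Formula: MC = (W_wet - W_dry) / W_wet * 100
Water mass = 212.0 - 208.4 = 3.6 g
MC = 3.6 / 212.0 * 100 = 1.6981%

Answer: 1.6981%


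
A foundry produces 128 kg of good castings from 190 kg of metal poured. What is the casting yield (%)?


Formula: Casting Yield = (W_good / W_total) * 100
Yield = (128 kg / 190 kg) * 100 = 67.3684%

67.3684%


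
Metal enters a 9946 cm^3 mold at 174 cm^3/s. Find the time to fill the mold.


Formula: t_fill = V_mold / Q_flow
t = 9946 cm^3 / 174 cm^3/s = 57.1609 s


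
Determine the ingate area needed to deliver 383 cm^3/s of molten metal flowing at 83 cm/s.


Formula: A_ingate = Q / v  (continuity equation)
A = 383 cm^3/s / 83 cm/s = 4.6145 cm^2


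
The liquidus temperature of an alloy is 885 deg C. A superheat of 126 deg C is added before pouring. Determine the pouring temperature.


Formula: T_pour = T_melt + Superheat
T_pour = 885 + 126 = 1011 deg C


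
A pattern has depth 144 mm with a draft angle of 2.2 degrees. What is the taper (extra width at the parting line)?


Formula: taper = depth * tan(draft_angle)
tan(2.2 deg) = 0.0384161
taper = 144 mm * 0.0384161 = 5.5319 mm

5.5319 mm


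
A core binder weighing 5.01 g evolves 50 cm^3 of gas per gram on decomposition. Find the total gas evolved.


Formula: V_gas = W_binder * gas_evolution_rate
V = 5.01 g * 50 cm^3/g = 250.5000 cm^3

250.5000 cm^3


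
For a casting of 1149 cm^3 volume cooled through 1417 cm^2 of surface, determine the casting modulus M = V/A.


Formula: Casting Modulus M = V / A
M = 1149 cm^3 / 1417 cm^2 = 0.8109 cm

0.8109 cm


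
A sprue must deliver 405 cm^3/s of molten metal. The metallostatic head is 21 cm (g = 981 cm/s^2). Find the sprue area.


Formula: v = sqrt(2*g*h), A = Q/v
Velocity: v = sqrt(2 * 981 * 21) = sqrt(41202) = 202.9828 cm/s
Sprue area: A = Q / v = 405 / 202.9828 = 1.9952 cm^2

1.9952 cm^2


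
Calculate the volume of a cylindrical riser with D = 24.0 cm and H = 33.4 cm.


Formula: V = pi * (D/2)^2 * H  (cylinder volume)
Radius = D/2 = 24.0/2 = 12.0 cm
V = pi * 12.0^2 * 33.4 = 15109.8040 cm^3


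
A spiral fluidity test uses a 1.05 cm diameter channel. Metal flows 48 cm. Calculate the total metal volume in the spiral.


Formula: V = pi * (d/2)^2 * L  (cylinder volume)
Radius = 1.05/2 = 0.525 cm
V = pi * 0.525^2 * 48 = 41.5633 cm^3


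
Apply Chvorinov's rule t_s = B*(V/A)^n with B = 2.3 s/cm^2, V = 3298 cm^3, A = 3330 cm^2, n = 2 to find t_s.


Formula: t_s = B * (V/A)^n  (Chvorinov's rule, n=2)
Modulus M = V/A = 3298/3330 = 0.990390 cm
M^2 = 0.990390^2 = 0.980872 cm^2
t_s = 2.3 * 0.980872 = 2.2560 s


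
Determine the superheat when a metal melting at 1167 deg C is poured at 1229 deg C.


Formula: Superheat = T_pour - T_melt
Superheat = 1229 - 1167 = 62 deg C

Answer: 62 deg C


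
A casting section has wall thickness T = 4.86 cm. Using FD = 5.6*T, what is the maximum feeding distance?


Formula: FD = 5.6 * T  (riser feeding-distance rule)
FD = 5.6 * 4.86 cm = 27.2160 cm

27.2160 cm


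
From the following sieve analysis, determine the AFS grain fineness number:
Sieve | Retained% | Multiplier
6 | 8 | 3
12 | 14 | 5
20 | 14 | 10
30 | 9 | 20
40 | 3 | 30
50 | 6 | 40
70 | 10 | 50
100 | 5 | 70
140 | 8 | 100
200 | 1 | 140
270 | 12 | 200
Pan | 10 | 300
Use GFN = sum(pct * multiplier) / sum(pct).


Formula: GFN = sum(pct * multiplier) / sum(pct)
sum(pct * multiplier) = 7934
sum(pct) = 100
GFN = 7934 / 100 = 79.34

Final answer: 79.34


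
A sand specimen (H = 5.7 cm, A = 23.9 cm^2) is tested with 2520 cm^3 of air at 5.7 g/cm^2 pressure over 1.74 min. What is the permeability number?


Formula: Permeability Number P = (V * H) / (p * A * t)
Numerator: V * H = 2520 * 5.7 = 14364.0
Denominator: p * A * t = 5.7 * 23.9 * 1.74 = 237.0402
P = 14364.0 / 237.0402 = 60.5973


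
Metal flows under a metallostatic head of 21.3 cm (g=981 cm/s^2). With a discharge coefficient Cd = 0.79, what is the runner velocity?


Formula: v = Cd * sqrt(2 * g * h)  (Torricelli with discharge coefficient)
2*g*h = 2 * 981 * 21.3 = 41790.6 cm^2/s^2
sqrt(41790.6) = 204.42749 cm/s
v = 0.79 * 204.42749 = 161.4977 cm/s

161.4977 cm/s


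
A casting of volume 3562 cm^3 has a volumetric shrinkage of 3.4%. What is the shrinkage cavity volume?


Formula: V_shrink = V_casting * shrinkage_pct / 100
V_shrink = 3562 cm^3 * 3.4 / 100 = 121.1080 cm^3

121.1080 cm^3


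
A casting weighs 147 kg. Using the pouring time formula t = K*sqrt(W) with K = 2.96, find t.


Formula: t = K * sqrt(W)
sqrt(W) = sqrt(147) = 12.12436
t = 2.96 * 12.12436 = 35.8881 s


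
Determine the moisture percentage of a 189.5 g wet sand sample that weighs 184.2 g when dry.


Formula: MC = (W_wet - W_dry) / W_wet * 100
Water mass = 189.5 - 184.2 = 5.3 g
MC = 5.3 / 189.5 * 100 = 2.7968%

2.7968%


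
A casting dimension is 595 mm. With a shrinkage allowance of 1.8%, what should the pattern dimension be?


Formula: L_pattern = L_casting * (1 + shrinkage_rate/100)
Shrinkage factor = 1 + 1.8/100 = 1.018
L_pattern = 595 mm * 1.018 = 605.7100 mm

Final answer: 605.7100 mm


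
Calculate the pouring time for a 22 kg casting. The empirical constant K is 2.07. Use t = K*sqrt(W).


Formula: t = K * sqrt(W)
sqrt(W) = sqrt(22) = 4.69042
t = 2.07 * 4.69042 = 9.7092 s


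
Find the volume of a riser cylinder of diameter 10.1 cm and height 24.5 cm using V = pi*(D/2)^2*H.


Formula: V = pi * (D/2)^2 * H  (cylinder volume)
Radius = D/2 = 10.1/2 = 5.05 cm
V = pi * 5.05^2 * 24.5 = 1962.9024 cm^3

Answer: 1962.9024 cm^3


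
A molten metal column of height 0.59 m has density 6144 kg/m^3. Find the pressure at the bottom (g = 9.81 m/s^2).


Formula: P = rho * g * h
rho * g = 6144 * 9.81 = 60272.64 N/m^3
P = 60272.64 * 0.59 = 35560.8576 Pa

Answer: 35560.8576 Pa


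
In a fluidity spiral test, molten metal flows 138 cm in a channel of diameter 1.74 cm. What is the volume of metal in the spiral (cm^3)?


Formula: V = pi * (d/2)^2 * L  (cylinder volume)
Radius = 1.74/2 = 0.87 cm
V = pi * 0.87^2 * 138 = 328.1463 cm^3

328.1463 cm^3


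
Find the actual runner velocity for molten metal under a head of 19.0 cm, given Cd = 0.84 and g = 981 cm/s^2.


Formula: v = Cd * sqrt(2 * g * h)  (Torricelli with discharge coefficient)
2*g*h = 2 * 981 * 19.0 = 37278.0 cm^2/s^2
sqrt(37278.0) = 193.07511 cm/s
v = 0.84 * 193.07511 = 162.1831 cm/s

Final answer: 162.1831 cm/s


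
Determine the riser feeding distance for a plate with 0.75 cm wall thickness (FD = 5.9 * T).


Formula: FD = 5.9 * T  (riser feeding-distance rule)
FD = 5.9 * 0.75 cm = 4.4250 cm

Final answer: 4.4250 cm


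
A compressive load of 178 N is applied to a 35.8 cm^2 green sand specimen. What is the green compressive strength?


Formula: Compressive Strength = Force / Area
Strength = 178 N / 35.8 cm^2 = 4.9721 N/cm^2

Final answer: 4.9721 N/cm^2


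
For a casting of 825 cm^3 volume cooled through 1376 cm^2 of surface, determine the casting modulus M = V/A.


Formula: Casting Modulus M = V / A
M = 825 cm^3 / 1376 cm^2 = 0.5996 cm

Final answer: 0.5996 cm


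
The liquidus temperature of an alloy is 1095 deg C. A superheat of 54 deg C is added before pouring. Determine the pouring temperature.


Formula: T_pour = T_melt + Superheat
T_pour = 1095 + 54 = 1149 deg C

Final answer: 1149 deg C


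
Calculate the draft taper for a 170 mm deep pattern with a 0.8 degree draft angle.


Formula: taper = depth * tan(draft_angle)
tan(0.8 deg) = 0.0139635
taper = 170 mm * 0.0139635 = 2.3738 mm

Final answer: 2.3738 mm


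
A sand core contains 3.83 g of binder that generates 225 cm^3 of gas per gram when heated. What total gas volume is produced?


Formula: V_gas = W_binder * gas_evolution_rate
V = 3.83 g * 225 cm^3/g = 861.7500 cm^3

Final answer: 861.7500 cm^3


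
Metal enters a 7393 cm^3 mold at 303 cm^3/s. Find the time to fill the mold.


Formula: t_fill = V_mold / Q_flow
t = 7393 cm^3 / 303 cm^3/s = 24.3993 s


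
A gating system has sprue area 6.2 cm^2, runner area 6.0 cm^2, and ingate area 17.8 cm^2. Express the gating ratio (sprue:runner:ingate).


Sprue:Runner:Ingate = 1 : 6.0/6.2 : 17.8/6.2 = 1:0.97:2.87

1:0.97:2.87


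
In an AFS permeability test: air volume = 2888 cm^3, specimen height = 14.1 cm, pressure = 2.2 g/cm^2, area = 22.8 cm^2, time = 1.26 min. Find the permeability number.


Formula: Permeability Number P = (V * H) / (p * A * t)
Numerator: V * H = 2888 * 14.1 = 40720.8
Denominator: p * A * t = 2.2 * 22.8 * 1.26 = 63.2016
P = 40720.8 / 63.2016 = 644.3001

Answer: 644.3001


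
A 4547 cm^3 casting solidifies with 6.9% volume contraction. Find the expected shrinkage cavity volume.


Formula: V_shrink = V_casting * shrinkage_pct / 100
V_shrink = 4547 cm^3 * 6.9 / 100 = 313.7430 cm^3


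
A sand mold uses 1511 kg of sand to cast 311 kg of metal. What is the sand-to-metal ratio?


Formula: Sand-to-Metal Ratio = W_sand / W_metal
Ratio = 1511 kg / 311 kg = 4.8585

Answer: 4.8585


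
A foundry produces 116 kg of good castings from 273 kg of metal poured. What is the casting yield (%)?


Formula: Casting Yield = (W_good / W_total) * 100
Yield = (116 kg / 273 kg) * 100 = 42.4908%


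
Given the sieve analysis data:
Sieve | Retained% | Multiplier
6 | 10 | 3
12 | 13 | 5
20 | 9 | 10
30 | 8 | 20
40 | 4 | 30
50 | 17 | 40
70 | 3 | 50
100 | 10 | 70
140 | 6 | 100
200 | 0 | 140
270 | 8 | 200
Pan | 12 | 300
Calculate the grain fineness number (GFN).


Formula: GFN = sum(pct * multiplier) / sum(pct)
sum(pct * multiplier) = 7795
sum(pct) = 100
GFN = 7795 / 100 = 77.95


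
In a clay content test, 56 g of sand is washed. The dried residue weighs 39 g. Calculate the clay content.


Formula: Clay% = (W_total - W_washed) / W_total * 100
Clay mass = 56 - 39 = 17 g
Clay% = 17 / 56 * 100 = 30.3571%

30.3571%


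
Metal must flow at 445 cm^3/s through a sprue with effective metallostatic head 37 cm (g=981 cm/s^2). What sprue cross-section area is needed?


Formula: v = sqrt(2*g*h), A = Q/v
Velocity: v = sqrt(2 * 981 * 37) = sqrt(72594) = 269.4327 cm/s
Sprue area: A = Q / v = 445 / 269.4327 = 1.6516 cm^2

Answer: 1.6516 cm^2


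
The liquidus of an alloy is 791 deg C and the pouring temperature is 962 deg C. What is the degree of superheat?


Formula: Superheat = T_pour - T_melt
Superheat = 962 - 791 = 171 deg C

Answer: 171 deg C


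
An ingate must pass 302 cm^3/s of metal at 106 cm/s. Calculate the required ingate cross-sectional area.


Formula: A_ingate = Q / v  (continuity equation)
A = 302 cm^3/s / 106 cm/s = 2.8491 cm^2

2.8491 cm^2


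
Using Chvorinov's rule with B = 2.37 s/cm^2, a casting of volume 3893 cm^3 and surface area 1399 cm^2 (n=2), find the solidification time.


Formula: t_s = B * (V/A)^n  (Chvorinov's rule, n=2)
Modulus M = V/A = 3893/1399 = 2.782702 cm
M^2 = 2.782702^2 = 7.743430 cm^2
t_s = 2.37 * 7.743430 = 18.3519 s

Answer: 18.3519 s


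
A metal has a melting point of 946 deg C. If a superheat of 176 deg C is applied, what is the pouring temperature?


Formula: T_pour = T_melt + Superheat
T_pour = 946 + 176 = 1122 deg C

Final answer: 1122 deg C


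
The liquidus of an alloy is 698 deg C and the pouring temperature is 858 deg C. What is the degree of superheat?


Formula: Superheat = T_pour - T_melt
Superheat = 858 - 698 = 160 deg C

Final answer: 160 deg C


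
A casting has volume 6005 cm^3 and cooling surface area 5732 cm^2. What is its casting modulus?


Formula: Casting Modulus M = V / A
M = 6005 cm^3 / 5732 cm^2 = 1.0476 cm


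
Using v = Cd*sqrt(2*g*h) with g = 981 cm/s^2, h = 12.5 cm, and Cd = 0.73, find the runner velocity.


Formula: v = Cd * sqrt(2 * g * h)  (Torricelli with discharge coefficient)
2*g*h = 2 * 981 * 12.5 = 24525.0 cm^2/s^2
sqrt(24525.0) = 156.60460 cm/s
v = 0.73 * 156.60460 = 114.3214 cm/s


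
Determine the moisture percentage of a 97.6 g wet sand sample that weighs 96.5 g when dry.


Formula: MC = (W_wet - W_dry) / W_wet * 100
Water mass = 97.6 - 96.5 = 1.1 g
MC = 1.1 / 97.6 * 100 = 1.1270%

Answer: 1.1270%
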